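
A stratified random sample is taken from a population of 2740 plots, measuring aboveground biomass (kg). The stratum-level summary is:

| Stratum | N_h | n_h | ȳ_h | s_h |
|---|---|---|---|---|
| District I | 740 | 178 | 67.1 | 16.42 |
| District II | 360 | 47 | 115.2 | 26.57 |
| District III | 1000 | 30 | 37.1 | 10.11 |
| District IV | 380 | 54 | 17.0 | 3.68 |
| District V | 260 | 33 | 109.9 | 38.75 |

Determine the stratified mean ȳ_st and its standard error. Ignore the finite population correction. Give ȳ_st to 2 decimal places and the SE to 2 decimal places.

ȳ_st ≈ 59.58, SE ≈ 1.11

ȳ_st = Σ W_h ȳ_h = (740·67.1 + 360·115.2 + 1000·37.1 + 380·17.0 + 260·109.9)/2740 = 59.58394
V̂(ȳ_st) = Σ W_h² s_h²/n_h, with W_h = N_h/N and N = 2740:
  stratum District I: (740/2740)²·16.42²/178 = 0.110481
  stratum District II: (360/2740)²·26.57²/47 = 0.259292
  stratum District III: (1000/2740)²·10.11²/30 = 0.453816
  stratum District IV: (380/2740)²·3.68²/54 = 0.00482356
  stratum District V: (260/2740)²·38.75²/33 = 0.409709
V̂(ȳ_st) = 1.23812
SE(ȳ_st) = √1.23812 = 1.11271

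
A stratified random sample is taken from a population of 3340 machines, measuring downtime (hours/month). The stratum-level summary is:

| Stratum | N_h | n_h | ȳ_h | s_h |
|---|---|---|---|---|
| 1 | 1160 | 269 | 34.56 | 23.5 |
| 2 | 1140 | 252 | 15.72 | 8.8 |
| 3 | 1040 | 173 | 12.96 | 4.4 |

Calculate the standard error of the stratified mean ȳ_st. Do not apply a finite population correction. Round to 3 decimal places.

SE(ȳ_st) ≈ 0.542

V̂(ȳ_st) = Σ W_h² s_h²/n_h, with W_h = N_h/N and N = 3340:
  stratum 1: (1160/3340)²·23.5²/269 = 0.247632
  stratum 2: (1140/3340)²·8.8²/252 = 0.0357999
  stratum 3: (1040/3340)²·4.4²/173 = 0.0108501
V̂(ȳ_st) = 0.294282
SE(ȳ_st) = √0.294282 = 0.542477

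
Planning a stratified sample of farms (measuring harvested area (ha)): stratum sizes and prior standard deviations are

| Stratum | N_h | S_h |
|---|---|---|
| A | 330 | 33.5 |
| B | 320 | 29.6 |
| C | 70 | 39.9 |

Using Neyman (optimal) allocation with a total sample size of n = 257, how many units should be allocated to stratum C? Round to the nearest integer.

Neyman allocation: n_h = n · N_h S_h / Σ N_i S_i, with n = 257.
  stratum A: N_h·S_h = 330·33.5 = 11055.00
  stratum B: N_h·S_h = 320·29.6 = 9472.00
  stratum C: N_h·S_h = 70·39.9 = 2793.00
Σ N_h S_h = 23320.00
n for stratum C = 257·2793.00/23320.00 = 30.780 → 31

31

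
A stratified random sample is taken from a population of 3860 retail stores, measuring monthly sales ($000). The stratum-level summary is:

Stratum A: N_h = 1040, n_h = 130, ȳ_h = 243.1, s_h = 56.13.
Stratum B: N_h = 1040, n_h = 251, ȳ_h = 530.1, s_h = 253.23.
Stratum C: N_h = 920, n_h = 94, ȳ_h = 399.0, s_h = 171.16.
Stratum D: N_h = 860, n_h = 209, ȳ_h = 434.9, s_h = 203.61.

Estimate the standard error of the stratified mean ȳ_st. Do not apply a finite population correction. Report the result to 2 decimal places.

SE(ȳ_st) ≈ 6.92

V̂(ȳ_st) = Σ W_h² s_h²/n_h, with W_h = N_h/N and N = 3860:
  stratum A: (1040/3860)²·56.13²/130 = 1.7593
  stratum B: (1040/3860)²·253.23²/251 = 18.5459
  stratum C: (920/3860)²·171.16²/94 = 17.7043
  stratum D: (860/3860)²·203.61²/209 = 9.84633
V̂(ȳ_st) = 47.8558
SE(ȳ_st) = √47.8558 = 6.91779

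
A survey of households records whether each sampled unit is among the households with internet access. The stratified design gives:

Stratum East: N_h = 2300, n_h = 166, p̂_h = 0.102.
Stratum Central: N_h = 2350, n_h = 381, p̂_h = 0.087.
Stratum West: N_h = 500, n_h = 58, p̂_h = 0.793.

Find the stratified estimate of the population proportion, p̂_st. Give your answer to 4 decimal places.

p̂_st ≈ 0.1622

N = 5150; stratum weights W_h = N_h/N.
p̂_st = Σ W_h p̂_h = (2300·0.102 + 2350·0.087 + 500·0.793)/5150 = 0.16224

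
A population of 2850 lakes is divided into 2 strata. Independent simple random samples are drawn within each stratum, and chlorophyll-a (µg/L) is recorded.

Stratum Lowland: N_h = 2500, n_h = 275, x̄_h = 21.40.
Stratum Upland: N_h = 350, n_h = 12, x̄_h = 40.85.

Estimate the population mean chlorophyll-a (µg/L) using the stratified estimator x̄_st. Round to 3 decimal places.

x̄_st ≈ 23.789

N = Σ N_h = 2850. Stratum weights W_h = N_h/N.
x̄_st = (2500·21.40 + 350·40.85) / 2850 = 23.78860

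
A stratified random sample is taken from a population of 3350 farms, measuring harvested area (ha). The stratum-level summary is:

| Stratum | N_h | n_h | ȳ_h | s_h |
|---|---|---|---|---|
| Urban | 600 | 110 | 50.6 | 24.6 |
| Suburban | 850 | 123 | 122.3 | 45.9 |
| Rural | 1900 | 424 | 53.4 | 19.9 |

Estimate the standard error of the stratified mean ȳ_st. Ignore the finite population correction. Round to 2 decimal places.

V̂(ȳ_st) = Σ W_h² s_h²/n_h, with W_h = N_h/N and N = 3350:
  stratum Urban: (600/3350)²·24.6²/110 = 0.176478
  stratum Suburban: (850/3350)²·45.9²/123 = 1.10273
  stratum Rural: (1900/3350)²·19.9²/424 = 0.30044
V̂(ȳ_st) = 1.57965
SE(ȳ_st) = √1.57965 = 1.25684

SE(ȳ_st) ≈ 1.26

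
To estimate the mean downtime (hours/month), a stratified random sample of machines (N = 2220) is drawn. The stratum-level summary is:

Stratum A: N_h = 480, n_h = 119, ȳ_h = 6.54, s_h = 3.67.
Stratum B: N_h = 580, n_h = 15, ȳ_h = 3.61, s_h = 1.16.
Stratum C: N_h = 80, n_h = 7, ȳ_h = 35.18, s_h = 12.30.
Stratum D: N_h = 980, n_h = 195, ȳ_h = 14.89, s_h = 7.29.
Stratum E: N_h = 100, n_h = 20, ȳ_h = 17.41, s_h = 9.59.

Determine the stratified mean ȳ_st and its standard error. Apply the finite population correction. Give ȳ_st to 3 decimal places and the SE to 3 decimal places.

ȳ_st ≈ 10.982, SE ≈ 0.293

ȳ_st = Σ W_h ȳ_h = (480·6.54 + 580·3.61 + 80·35.18 + 980·14.89 + 100·17.41)/2220 = 10.98225
V̂(ȳ_st) = Σ W_h² (1 − n_h/N_h) s_h²/n_h, with W_h = N_h/N and N = 2220:
  stratum A: (480/2220)²·(1 − 119/480)·3.67²/119 = 0.00397949
  stratum B: (580/2220)²·(1 − 15/580)·1.16²/15 = 0.00596479
  stratum C: (80/2220)²·(1 − 7/80)·12.30²/7 = 0.0256106
  stratum D: (980/2220)²·(1 − 195/980)·7.29²/195 = 0.0425412
  stratum E: (100/2220)²·(1 − 20/100)·9.59²/20 = 0.00746434
V̂(ȳ_st) = 0.0855604
SE(ȳ_st) = √0.0855604 = 0.292507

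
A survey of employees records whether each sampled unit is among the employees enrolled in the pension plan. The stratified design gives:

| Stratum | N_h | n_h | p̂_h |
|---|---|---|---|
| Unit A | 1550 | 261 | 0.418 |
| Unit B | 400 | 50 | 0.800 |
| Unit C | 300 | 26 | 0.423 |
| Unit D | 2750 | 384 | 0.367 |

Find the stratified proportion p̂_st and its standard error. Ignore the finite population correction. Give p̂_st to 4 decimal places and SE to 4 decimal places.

N = 5000; stratum weights W_h = N_h/N.
p̂_st = Σ W_h p̂_h = (1550·0.418 + 400·0.800 + 300·0.423 + 2750·0.367)/5000 = 0.42081
V̂(p̂_st) = Σ W_h² p̂_h(1−p̂_h)/(n_h−1):
  stratum Unit A: (1550/5000)²·0.418·0.582/260 = 8.99186e-05
  stratum Unit B: (400/5000)²·0.800·0.200/49 = 2.0898e-05
  stratum Unit C: (300/5000)²·0.423·0.577/25 = 3.51462e-05
  stratum Unit D: (2750/5000)²·0.367·0.633/383 = 0.000183483
V̂(p̂_st) = 0.000329446; SE = √V̂ = 0.0181506

p̂_st ≈ 0.4208, SE ≈ 0.0182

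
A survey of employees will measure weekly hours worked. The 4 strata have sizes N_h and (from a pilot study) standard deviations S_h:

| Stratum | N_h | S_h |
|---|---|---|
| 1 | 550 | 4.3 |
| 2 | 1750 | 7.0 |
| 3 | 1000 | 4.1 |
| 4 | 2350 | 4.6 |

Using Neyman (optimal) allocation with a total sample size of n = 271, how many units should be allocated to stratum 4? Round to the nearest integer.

Neyman allocation: n_h = n · N_h S_h / Σ N_i S_i, with n = 271.
  stratum 1: N_h·S_h = 550·4.3 = 2365.00
  stratum 2: N_h·S_h = 1750·7.0 = 12250.00
  stratum 3: N_h·S_h = 1000·4.1 = 4100.00
  stratum 4: N_h·S_h = 2350·4.6 = 10810.00
Σ N_h S_h = 29525.00
n for stratum 4 = 271·10810.00/29525.00 = 99.221 → 99

99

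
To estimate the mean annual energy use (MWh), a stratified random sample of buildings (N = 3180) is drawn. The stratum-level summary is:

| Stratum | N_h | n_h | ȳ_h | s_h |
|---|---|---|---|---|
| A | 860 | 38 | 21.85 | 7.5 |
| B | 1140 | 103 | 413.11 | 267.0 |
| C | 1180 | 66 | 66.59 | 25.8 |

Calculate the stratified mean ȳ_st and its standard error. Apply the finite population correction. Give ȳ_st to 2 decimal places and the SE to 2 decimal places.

ȳ_st ≈ 178.71, SE ≈ 9.07

ȳ_st = Σ W_h ȳ_h = (860·21.85 + 1140·413.11 + 1180·66.59)/3180 = 178.71465
V̂(ȳ_st) = Σ W_h² (1 − n_h/N_h) s_h²/n_h, with W_h = N_h/N and N = 3180:
  stratum A: (860/3180)²·(1 − 38/860)·7.5²/38 = 0.10348
  stratum B: (1140/3180)²·(1 − 103/1140)·267.0²/103 = 80.9123
  stratum C: (1180/3180)²·(1 − 66/1180)·25.8²/66 = 1.31102
V̂(ȳ_st) = 82.3268
SE(ȳ_st) = √82.3268 = 9.07341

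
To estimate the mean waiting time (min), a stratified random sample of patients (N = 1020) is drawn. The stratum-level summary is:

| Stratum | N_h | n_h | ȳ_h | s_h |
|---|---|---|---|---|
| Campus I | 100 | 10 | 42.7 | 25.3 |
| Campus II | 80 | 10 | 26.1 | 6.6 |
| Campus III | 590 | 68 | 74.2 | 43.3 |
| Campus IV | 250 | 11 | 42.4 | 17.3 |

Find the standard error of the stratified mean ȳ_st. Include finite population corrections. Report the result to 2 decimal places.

V̂(ȳ_st) = Σ W_h² (1 − n_h/N_h) s_h²/n_h, with W_h = N_h/N and N = 1020:
  stratum Campus I: (100/1020)²·(1 − 10/100)·25.3²/10 = 0.553711
  stratum Campus II: (80/1020)²·(1 − 10/80)·6.6²/10 = 0.0234464
  stratum Campus III: (590/1020)²·(1 − 68/590)·43.3²/68 = 8.16186
  stratum Campus IV: (250/1020)²·(1 − 11/250)·17.3²/11 = 1.56256
V̂(ȳ_st) = 10.3016
SE(ȳ_st) = √10.3016 = 3.20961

SE(ȳ_st) ≈ 3.21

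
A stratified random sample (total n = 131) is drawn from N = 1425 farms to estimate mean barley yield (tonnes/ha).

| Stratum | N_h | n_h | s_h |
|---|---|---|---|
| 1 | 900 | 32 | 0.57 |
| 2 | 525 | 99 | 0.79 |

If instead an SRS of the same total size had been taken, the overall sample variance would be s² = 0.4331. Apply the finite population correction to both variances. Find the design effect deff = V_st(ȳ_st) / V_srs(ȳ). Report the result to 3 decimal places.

deff ≈ 1.532

V̂(ȳ_st) = Σ W_h² (1 − n_h/N_h) s_h²/n_h, with W_h = N_h/N and N = 1425:
  stratum 1: (900/1425)²·(1 − 32/900)·0.57²/32 = 0.003906
  stratum 2: (525/1425)²·(1 − 99/525)·0.79²/99 = 0.000694318
V_st = 0.00460032
V_srs = (1 − 131/1425)·0.4331/131 = 0.00300218
deff = V_st / V_srs = 0.00460032/0.00300218 = 1.5323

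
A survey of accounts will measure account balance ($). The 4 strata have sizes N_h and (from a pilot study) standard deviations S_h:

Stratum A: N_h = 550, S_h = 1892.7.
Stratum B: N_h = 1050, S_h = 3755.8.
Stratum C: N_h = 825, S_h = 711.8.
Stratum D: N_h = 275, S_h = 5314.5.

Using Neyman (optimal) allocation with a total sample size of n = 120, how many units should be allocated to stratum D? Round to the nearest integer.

25

Neyman allocation: n_h = n · N_h S_h / Σ N_i S_i, with n = 120.
  stratum A: N_h·S_h = 550·1892.7 = 1040985.00
  stratum B: N_h·S_h = 1050·3755.8 = 3943590.00
  stratum C: N_h·S_h = 825·711.8 = 587235.00
  stratum D: N_h·S_h = 275·5314.5 = 1461487.50
Σ N_h S_h = 7033297.50
n for stratum D = 120·1461487.50/7033297.50 = 24.935 → 25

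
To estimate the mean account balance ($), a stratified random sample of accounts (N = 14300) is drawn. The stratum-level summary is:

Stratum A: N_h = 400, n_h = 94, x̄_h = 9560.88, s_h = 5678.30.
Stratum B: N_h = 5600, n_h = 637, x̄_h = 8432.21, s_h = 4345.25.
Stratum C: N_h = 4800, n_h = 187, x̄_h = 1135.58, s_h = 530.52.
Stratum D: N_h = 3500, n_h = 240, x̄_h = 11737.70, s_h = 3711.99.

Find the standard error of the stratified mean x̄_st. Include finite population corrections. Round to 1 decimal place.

V̂(x̄_st) = Σ W_h² (1 − n_h/N_h) s_h²/n_h, with W_h = N_h/N and N = 14300:
  stratum A: (400/14300)²·(1 − 94/400)·5678.30²/94 = 205.314
  stratum B: (5600/14300)²·(1 − 637/5600)·4345.25²/637 = 4028.56
  stratum C: (4800/14300)²·(1 − 187/4800)·530.52²/187 = 162.973
  stratum D: (3500/14300)²·(1 − 240/3500)·3711.99²/240 = 3203.44
V̂(x̄_st) = 7600.29
SE(x̄_st) = √7600.29 = 87.1796

SE(x̄_st) ≈ 87.2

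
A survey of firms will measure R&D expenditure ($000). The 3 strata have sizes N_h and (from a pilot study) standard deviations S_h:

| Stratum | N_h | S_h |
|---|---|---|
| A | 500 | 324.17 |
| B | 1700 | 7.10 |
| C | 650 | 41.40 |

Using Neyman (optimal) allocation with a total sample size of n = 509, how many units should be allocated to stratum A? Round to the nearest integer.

410

Neyman allocation: n_h = n · N_h S_h / Σ N_i S_i, with n = 509.
  stratum A: N_h·S_h = 500·324.17 = 162085.00
  stratum B: N_h·S_h = 1700·7.10 = 12070.00
  stratum C: N_h·S_h = 650·41.40 = 26910.00
Σ N_h S_h = 201065.00
n for stratum A = 509·162085.00/201065.00 = 410.321 → 410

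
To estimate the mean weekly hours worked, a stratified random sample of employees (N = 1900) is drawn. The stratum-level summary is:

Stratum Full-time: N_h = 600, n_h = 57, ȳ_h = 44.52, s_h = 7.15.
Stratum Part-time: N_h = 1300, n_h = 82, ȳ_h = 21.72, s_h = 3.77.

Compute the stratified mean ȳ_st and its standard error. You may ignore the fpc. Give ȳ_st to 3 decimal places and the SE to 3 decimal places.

ȳ_st = Σ W_h ȳ_h = (600·44.52 + 1300·21.72)/1900 = 28.92000
V̂(ȳ_st) = Σ W_h² s_h²/n_h, with W_h = N_h/N and N = 1900:
  stratum Full-time: (600/1900)²·7.15²/57 = 0.0894402
  stratum Part-time: (1300/1900)²·3.77²/82 = 0.0811425
V̂(ȳ_st) = 0.170583
SE(ȳ_st) = √0.170583 = 0.413017

ȳ_st ≈ 28.920, SE ≈ 0.413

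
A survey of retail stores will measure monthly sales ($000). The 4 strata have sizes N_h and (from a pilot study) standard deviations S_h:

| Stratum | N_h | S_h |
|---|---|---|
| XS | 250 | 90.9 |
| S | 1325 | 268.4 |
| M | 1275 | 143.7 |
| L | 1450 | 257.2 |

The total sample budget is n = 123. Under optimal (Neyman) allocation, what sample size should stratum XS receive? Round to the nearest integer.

3

Neyman allocation: n_h = n · N_h S_h / Σ N_i S_i, with n = 123.
  stratum XS: N_h·S_h = 250·90.9 = 22725.00
  stratum S: N_h·S_h = 1325·268.4 = 355630.00
  stratum M: N_h·S_h = 1275·143.7 = 183217.50
  stratum L: N_h·S_h = 1450·257.2 = 372940.00
Σ N_h S_h = 934512.50
n for stratum XS = 123·22725.00/934512.50 = 2.991 → 3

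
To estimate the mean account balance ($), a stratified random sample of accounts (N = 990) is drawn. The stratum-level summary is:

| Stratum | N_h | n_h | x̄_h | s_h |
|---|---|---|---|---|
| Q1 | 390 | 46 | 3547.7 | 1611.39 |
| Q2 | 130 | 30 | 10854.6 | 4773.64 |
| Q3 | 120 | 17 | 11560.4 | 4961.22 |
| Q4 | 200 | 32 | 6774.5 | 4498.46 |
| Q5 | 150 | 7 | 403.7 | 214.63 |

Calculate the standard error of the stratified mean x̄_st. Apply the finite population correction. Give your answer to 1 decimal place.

SE(x̄_st) ≈ 240.6

V̂(x̄_st) = Σ W_h² (1 − n_h/N_h) s_h²/n_h, with W_h = N_h/N and N = 990:
  stratum Q1: (390/990)²·(1 − 46/390)·1611.39²/46 = 7726.74
  stratum Q2: (130/990)²·(1 − 30/130)·4773.64²/30 = 10075.1
  stratum Q3: (120/990)²·(1 − 17/120)·4961.22²/17 = 18259
  stratum Q4: (200/990)²·(1 − 32/200)·4498.46²/32 = 21679.4
  stratum Q5: (150/990)²·(1 − 7/150)·214.63²/7 = 144.026
V̂(x̄_st) = 57884.2
SE(x̄_st) = √57884.2 = 240.591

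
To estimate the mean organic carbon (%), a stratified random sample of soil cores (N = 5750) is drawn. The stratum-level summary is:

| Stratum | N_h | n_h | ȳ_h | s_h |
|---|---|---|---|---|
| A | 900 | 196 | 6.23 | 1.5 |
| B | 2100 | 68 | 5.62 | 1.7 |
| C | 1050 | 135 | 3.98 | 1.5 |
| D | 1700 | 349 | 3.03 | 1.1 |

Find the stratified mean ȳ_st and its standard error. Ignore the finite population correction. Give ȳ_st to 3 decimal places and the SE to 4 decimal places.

ȳ_st = Σ W_h ȳ_h = (900·6.23 + 2100·5.62 + 1050·3.98 + 1700·3.03)/5750 = 4.65026
V̂(ȳ_st) = Σ W_h² s_h²/n_h, with W_h = N_h/N and N = 5750:
  stratum A: (900/5750)²·1.5²/196 = 0.000281239
  stratum B: (2100/5750)²·1.7²/68 = 0.00566881
  stratum C: (1050/5750)²·1.5²/135 = 0.000555766
  stratum D: (1700/5750)²·1.1²/349 = 0.000303055
V̂(ȳ_st) = 0.00680887
SE(ȳ_st) = √0.00680887 = 0.0825159

ȳ_st ≈ 4.650, SE ≈ 0.0825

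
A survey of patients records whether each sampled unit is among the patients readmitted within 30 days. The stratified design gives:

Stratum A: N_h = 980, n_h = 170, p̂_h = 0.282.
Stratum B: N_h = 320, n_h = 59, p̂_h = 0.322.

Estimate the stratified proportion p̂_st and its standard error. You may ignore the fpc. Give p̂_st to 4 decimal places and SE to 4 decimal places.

N = 1300; stratum weights W_h = N_h/N.
p̂_st = Σ W_h p̂_h = (980·0.282 + 320·0.322)/1300 = 0.29185
V̂(p̂_st) = Σ W_h² p̂_h(1−p̂_h)/(n_h−1):
  stratum A: (980/1300)²·0.282·0.718/169 = 0.000680851
  stratum B: (320/1300)²·0.322·0.678/58 = 0.000228071
V̂(p̂_st) = 0.000908923; SE = √V̂ = 0.0301483

p̂_st ≈ 0.2918, SE ≈ 0.0301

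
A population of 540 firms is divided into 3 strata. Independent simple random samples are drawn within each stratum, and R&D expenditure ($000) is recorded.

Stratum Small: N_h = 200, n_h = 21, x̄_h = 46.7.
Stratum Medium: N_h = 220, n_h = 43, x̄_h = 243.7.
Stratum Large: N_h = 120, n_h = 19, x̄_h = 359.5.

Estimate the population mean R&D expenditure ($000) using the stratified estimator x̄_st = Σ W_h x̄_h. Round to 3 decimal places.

x̄_st ≈ 196.470

N = Σ N_h = 540. Stratum weights W_h = N_h/N.
x̄_st = (200·46.7 + 220·243.7 + 120·359.5) / 540 = 196.47037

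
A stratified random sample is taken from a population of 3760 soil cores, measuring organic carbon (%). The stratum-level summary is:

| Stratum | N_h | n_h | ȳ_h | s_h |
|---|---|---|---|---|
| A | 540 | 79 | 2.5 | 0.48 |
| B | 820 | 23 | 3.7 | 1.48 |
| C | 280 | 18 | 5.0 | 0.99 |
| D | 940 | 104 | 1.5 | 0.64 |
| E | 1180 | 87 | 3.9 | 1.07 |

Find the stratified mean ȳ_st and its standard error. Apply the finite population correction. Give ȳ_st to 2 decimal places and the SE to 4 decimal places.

ȳ_st ≈ 3.14, SE ≈ 0.0785

ȳ_st = Σ W_h ȳ_h = (540·2.5 + 820·3.7 + 280·5.0 + 940·1.5 + 1180·3.9)/3760 = 3.13723
V̂(ȳ_st) = Σ W_h² (1 − n_h/N_h) s_h²/n_h, with W_h = N_h/N and N = 3760:
  stratum A: (540/3760)²·(1 − 79/540)·0.48²/79 = 5.1354e-05
  stratum B: (820/3760)²·(1 − 23/820)·1.48²/23 = 0.00440243
  stratum C: (280/3760)²·(1 − 18/280)·0.99²/18 = 0.000282541
  stratum D: (940/3760)²·(1 − 104/940)·0.64²/104 = 0.00021892
  stratum E: (1180/3760)²·(1 − 87/1180)·1.07²/87 = 0.00120053
V̂(ȳ_st) = 0.00615578
SE(ȳ_st) = √0.00615578 = 0.0784588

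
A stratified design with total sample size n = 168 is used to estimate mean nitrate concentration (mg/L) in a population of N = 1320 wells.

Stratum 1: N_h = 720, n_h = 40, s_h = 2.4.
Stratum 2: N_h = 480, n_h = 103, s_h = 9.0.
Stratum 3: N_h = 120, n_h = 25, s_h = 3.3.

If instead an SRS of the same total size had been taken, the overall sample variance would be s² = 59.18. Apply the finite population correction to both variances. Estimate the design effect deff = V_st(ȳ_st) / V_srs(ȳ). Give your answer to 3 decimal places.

V̂(ȳ_st) = Σ W_h² (1 − n_h/N_h) s_h²/n_h, with W_h = N_h/N and N = 1320:
  stratum 1: (720/1320)²·(1 − 40/720)·2.4²/40 = 0.0404628
  stratum 2: (480/1320)²·(1 − 103/480)·9.0²/103 = 0.0816738
  stratum 3: (120/1320)²·(1 − 25/120)·3.3²/25 = 0.00285
V_st = 0.124987
V_srs = (1 − 168/1320)·59.18/168 = 0.307429
deff = V_st / V_srs = 0.124987/0.307429 = 0.4066

deff ≈ 0.407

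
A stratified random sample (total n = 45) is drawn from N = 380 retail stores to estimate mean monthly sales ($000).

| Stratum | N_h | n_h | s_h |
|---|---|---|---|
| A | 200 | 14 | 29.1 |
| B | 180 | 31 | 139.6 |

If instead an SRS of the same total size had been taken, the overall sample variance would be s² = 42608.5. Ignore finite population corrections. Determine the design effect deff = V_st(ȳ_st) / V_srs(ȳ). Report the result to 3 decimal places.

V̂(ȳ_st) = Σ W_h² s_h²/n_h, with W_h = N_h/N and N = 380:
  stratum A: (200/380)²·29.1²/14 = 16.7552
  stratum B: (180/380)²·139.6²/31 = 141.055
V_st = 157.81
V_srs = s²/n = 42608.5/45 = 946.856
deff = V_st / V_srs = 157.81/946.856 = 0.1667

deff ≈ 0.167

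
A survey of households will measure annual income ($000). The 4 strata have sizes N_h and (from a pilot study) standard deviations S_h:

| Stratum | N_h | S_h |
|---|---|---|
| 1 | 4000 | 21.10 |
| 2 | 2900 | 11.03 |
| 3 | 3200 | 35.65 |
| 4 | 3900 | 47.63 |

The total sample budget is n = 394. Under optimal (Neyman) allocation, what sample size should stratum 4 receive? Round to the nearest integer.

Neyman allocation: n_h = n · N_h S_h / Σ N_i S_i, with n = 394.
  stratum 1: N_h·S_h = 4000·21.10 = 84400.00
  stratum 2: N_h·S_h = 2900·11.03 = 31987.00
  stratum 3: N_h·S_h = 3200·35.65 = 114080.00
  stratum 4: N_h·S_h = 3900·47.63 = 185757.00
Σ N_h S_h = 416224.00
n for stratum 4 = 394·185757.00/416224.00 = 175.839 → 176

176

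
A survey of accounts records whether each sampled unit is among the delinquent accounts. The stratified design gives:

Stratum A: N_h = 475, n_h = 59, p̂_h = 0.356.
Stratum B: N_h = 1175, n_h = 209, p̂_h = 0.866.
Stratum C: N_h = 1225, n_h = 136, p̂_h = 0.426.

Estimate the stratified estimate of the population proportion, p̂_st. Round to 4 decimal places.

N = 2875; stratum weights W_h = N_h/N.
p̂_st = Σ W_h p̂_h = (475·0.356 + 1175·0.866 + 1225·0.426)/2875 = 0.59426

p̂_st ≈ 0.5943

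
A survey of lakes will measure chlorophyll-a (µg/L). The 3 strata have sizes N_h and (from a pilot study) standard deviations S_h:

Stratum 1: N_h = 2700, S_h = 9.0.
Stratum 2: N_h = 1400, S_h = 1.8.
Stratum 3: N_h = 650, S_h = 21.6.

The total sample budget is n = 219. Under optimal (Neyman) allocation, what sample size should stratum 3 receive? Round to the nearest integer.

75

Neyman allocation: n_h = n · N_h S_h / Σ N_i S_i, with n = 219.
  stratum 1: N_h·S_h = 2700·9.0 = 24300.00
  stratum 2: N_h·S_h = 1400·1.8 = 2520.00
  stratum 3: N_h·S_h = 650·21.6 = 14040.00
Σ N_h S_h = 40860.00
n for stratum 3 = 219·14040.00/40860.00 = 75.251 → 75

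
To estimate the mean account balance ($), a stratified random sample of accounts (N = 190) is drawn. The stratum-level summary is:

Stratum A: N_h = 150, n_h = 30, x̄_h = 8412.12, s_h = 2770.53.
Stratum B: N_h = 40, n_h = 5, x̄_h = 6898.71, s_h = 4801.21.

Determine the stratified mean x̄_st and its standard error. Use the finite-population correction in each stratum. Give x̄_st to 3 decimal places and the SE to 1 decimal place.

x̄_st = Σ W_h x̄_h = (150·8412.12 + 40·6898.71)/190 = 8093.50737
V̂(x̄_st) = Σ W_h² (1 − n_h/N_h) s_h²/n_h, with W_h = N_h/N and N = 190:
  stratum A: (150/190)²·(1 − 30/150)·2770.53²/30 = 127576
  stratum B: (40/190)²·(1 − 5/40)·4801.21²/5 = 178794
V̂(x̄_st) = 306370
SE(x̄_st) = √306370 = 553.507

x̄_st ≈ 8093.507, SE ≈ 553.5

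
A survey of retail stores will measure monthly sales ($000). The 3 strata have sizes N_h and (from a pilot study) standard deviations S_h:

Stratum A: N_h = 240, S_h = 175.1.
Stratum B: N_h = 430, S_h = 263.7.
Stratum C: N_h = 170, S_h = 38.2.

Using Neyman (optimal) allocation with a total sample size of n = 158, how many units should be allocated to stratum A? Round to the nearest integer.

41

Neyman allocation: n_h = n · N_h S_h / Σ N_i S_i, with n = 158.
  stratum A: N_h·S_h = 240·175.1 = 42024.00
  stratum B: N_h·S_h = 430·263.7 = 113391.00
  stratum C: N_h·S_h = 170·38.2 = 6494.00
Σ N_h S_h = 161909.00
n for stratum A = 158·42024.00/161909.00 = 41.009 → 41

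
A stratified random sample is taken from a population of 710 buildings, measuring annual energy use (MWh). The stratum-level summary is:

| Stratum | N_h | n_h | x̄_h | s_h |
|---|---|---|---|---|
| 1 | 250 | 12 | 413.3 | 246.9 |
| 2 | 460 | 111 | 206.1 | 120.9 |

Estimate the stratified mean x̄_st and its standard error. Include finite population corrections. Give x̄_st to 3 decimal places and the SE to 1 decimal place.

x̄_st ≈ 279.058, SE ≈ 25.3

x̄_st = Σ W_h x̄_h = (250·413.3 + 460·206.1)/710 = 279.05775
V̂(x̄_st) = Σ W_h² (1 − n_h/N_h) s_h²/n_h, with W_h = N_h/N and N = 710:
  stratum 1: (250/710)²·(1 − 12/250)·246.9²/12 = 599.599
  stratum 2: (460/710)²·(1 − 111/460)·120.9²/111 = 41.9369
V̂(x̄_st) = 641.536
SE(x̄_st) = √641.536 = 25.3286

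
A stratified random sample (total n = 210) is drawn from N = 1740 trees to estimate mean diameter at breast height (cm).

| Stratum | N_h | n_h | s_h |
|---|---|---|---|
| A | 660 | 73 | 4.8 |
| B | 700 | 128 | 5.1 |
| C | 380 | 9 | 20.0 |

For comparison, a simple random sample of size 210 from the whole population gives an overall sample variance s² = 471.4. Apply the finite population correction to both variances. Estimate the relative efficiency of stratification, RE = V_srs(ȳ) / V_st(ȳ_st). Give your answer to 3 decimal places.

RE ≈ 0.924

V̂(ȳ_st) = Σ W_h² (1 − n_h/N_h) s_h²/n_h, with W_h = N_h/N and N = 1740:
  stratum A: (660/1740)²·(1 − 73/660)·4.8²/73 = 0.0403871
  stratum B: (700/1740)²·(1 − 128/700)·5.1²/128 = 0.0268736
  stratum C: (380/1740)²·(1 − 9/380)·20.0²/9 = 2.06955
V_st = 2.13681
V_srs = (1 − 210/1740)·471.4/210 = 1.97384
Relative efficiency = V_srs / V_st = 1.97384/2.13681 = 0.9237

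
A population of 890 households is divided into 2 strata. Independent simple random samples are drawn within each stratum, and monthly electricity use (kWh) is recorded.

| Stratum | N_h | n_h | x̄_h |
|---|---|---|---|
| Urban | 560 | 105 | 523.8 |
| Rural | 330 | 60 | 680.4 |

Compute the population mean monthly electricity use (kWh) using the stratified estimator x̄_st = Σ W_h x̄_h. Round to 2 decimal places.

x̄_st ≈ 581.87

N = Σ N_h = 890. Stratum weights W_h = N_h/N.
x̄_st = (560·523.8 + 330·680.4) / 890 = 581.8652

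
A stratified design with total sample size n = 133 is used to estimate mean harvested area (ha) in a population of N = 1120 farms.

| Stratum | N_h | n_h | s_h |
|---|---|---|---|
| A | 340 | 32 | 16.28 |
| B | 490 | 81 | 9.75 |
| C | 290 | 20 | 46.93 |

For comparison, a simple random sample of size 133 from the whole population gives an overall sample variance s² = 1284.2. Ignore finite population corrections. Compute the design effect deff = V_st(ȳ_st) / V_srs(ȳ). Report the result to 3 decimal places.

V̂(ȳ_st) = Σ W_h² s_h²/n_h, with W_h = N_h/N and N = 1120:
  stratum A: (340/1120)²·16.28²/32 = 0.763274
  stratum B: (490/1120)²·9.75²/81 = 0.224637
  stratum C: (290/1120)²·46.93²/20 = 7.38297
V_st = 8.37088
V_srs = s²/n = 1284.2/133 = 9.65564
deff = V_st / V_srs = 8.37088/9.65564 = 0.8669

deff ≈ 0.867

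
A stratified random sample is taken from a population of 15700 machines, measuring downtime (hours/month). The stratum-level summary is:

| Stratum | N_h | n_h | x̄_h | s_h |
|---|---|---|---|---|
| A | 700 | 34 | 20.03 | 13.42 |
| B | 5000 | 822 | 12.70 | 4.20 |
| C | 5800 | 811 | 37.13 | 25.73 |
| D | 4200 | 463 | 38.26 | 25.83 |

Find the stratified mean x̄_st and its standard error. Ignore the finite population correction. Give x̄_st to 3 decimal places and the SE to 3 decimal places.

x̄_st ≈ 28.890, SE ≈ 0.477

x̄_st = Σ W_h x̄_h = (700·20.03 + 5000·12.70 + 5800·37.13 + 4200·38.26)/15700 = 28.88962
V̂(x̄_st) = Σ W_h² s_h²/n_h, with W_h = N_h/N and N = 15700:
  stratum A: (700/15700)²·13.42²/34 = 0.0105299
  stratum B: (5000/15700)²·4.20²/822 = 0.00217654
  stratum C: (5800/15700)²·25.73²/811 = 0.111408
  stratum D: (4200/15700)²·25.83²/463 = 0.103126
V̂(x̄_st) = 0.22724
SE(x̄_st) = √0.22724 = 0.476697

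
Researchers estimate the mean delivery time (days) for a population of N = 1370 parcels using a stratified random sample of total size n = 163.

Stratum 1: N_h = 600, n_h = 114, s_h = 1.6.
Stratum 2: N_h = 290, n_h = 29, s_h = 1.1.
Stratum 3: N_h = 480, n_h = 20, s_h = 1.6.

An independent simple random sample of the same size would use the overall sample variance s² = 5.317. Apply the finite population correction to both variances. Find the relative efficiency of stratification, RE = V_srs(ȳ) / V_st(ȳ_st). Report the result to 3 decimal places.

RE ≈ 1.421

V̂(ȳ_st) = Σ W_h² (1 − n_h/N_h) s_h²/n_h, with W_h = N_h/N and N = 1370:
  stratum 1: (600/1370)²·(1 − 114/600)·1.6²/114 = 0.00348884
  stratum 2: (290/1370)²·(1 − 29/290)·1.1²/29 = 0.00168261
  stratum 3: (480/1370)²·(1 − 20/480)·1.6²/20 = 0.015058
V_st = 0.0202295
V_srs = (1 − 163/1370)·5.317/163 = 0.0287386
Relative efficiency = V_srs / V_st = 0.0287386/0.0202295 = 1.4206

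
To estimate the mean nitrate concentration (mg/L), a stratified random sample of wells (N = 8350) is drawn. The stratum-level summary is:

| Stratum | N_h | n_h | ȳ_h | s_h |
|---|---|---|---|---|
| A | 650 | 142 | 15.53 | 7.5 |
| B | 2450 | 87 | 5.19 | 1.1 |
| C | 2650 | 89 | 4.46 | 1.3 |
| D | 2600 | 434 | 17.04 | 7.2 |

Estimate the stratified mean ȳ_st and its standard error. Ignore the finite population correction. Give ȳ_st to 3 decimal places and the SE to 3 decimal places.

ȳ_st ≈ 9.453, SE ≈ 0.131

ȳ_st = Σ W_h ȳ_h = (650·15.53 + 2450·5.19 + 2650·4.46 + 2600·17.04)/8350 = 9.45305
V̂(ȳ_st) = Σ W_h² s_h²/n_h, with W_h = N_h/N and N = 8350:
  stratum A: (650/8350)²·7.5²/142 = 0.00240042
  stratum B: (2450/8350)²·1.1²/87 = 0.00119736
  stratum C: (2650/8350)²·1.3²/89 = 0.00191256
  stratum D: (2600/8350)²·7.2²/434 = 0.0115811
V̂(ȳ_st) = 0.0170914
SE(ȳ_st) = √0.0170914 = 0.130734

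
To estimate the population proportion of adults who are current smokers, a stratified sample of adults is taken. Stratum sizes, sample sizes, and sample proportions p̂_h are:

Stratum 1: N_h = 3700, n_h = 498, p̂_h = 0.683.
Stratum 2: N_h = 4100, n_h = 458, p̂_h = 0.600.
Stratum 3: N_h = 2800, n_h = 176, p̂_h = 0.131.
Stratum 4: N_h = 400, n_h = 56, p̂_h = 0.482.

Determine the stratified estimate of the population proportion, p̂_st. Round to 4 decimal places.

N = 11000; stratum weights W_h = N_h/N.
p̂_st = Σ W_h p̂_h = (3700·0.683 + 4100·0.600 + 2800·0.131 + 400·0.482)/11000 = 0.50425

p̂_st ≈ 0.5042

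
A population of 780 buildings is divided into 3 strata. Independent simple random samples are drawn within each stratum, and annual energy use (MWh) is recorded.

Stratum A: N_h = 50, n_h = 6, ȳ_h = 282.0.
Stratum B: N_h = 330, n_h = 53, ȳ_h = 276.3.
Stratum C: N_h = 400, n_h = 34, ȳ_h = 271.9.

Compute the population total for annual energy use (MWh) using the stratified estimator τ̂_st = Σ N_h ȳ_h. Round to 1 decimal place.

τ̂_st ≈ 214039.0

τ̂_st = Σ N_h ȳ_h = 50·282.0 + 330·276.3 + 400·271.9 = 214039.0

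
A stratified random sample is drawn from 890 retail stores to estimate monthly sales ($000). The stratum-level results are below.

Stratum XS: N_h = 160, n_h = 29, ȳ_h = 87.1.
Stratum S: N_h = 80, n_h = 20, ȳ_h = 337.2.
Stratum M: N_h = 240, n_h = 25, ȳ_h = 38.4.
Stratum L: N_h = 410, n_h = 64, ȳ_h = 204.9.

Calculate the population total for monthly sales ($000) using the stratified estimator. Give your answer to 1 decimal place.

τ̂_st ≈ 134137.0

τ̂_st = Σ N_h ȳ_h = 160·87.1 + 80·337.2 + 240·38.4 + 410·204.9 = 134137.0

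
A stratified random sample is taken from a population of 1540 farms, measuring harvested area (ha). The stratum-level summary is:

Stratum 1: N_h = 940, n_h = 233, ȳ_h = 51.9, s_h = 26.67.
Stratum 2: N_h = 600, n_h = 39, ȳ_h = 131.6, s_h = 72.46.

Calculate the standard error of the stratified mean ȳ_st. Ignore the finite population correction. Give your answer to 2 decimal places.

V̂(ȳ_st) = Σ W_h² s_h²/n_h, with W_h = N_h/N and N = 1540:
  stratum 1: (940/1540)²·26.67²/233 = 1.13738
  stratum 2: (600/1540)²·72.46²/39 = 20.4359
V̂(ȳ_st) = 21.5732
SE(ȳ_st) = √21.5732 = 4.6447

SE(ȳ_st) ≈ 4.64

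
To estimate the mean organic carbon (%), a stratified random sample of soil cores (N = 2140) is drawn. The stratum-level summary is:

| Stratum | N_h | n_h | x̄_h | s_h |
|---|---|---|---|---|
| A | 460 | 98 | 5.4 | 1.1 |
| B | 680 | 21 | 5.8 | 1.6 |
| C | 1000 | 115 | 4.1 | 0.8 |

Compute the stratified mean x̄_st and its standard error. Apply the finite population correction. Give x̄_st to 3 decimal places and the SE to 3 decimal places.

x̄_st = Σ W_h x̄_h = (460·5.4 + 680·5.8 + 1000·4.1)/2140 = 4.91963
V̂(x̄_st) = Σ W_h² (1 − n_h/N_h) s_h²/n_h, with W_h = N_h/N and N = 2140:
  stratum A: (460/2140)²·(1 − 98/460)·1.1²/98 = 0.00044895
  stratum B: (680/2140)²·(1 − 21/680)·1.6²/21 = 0.0119285
  stratum C: (1000/2140)²·(1 − 115/1000)·0.8²/115 = 0.00107547
V̂(x̄_st) = 0.013453
SE(x̄_st) = √0.013453 = 0.115987

x̄_st ≈ 4.920, SE ≈ 0.116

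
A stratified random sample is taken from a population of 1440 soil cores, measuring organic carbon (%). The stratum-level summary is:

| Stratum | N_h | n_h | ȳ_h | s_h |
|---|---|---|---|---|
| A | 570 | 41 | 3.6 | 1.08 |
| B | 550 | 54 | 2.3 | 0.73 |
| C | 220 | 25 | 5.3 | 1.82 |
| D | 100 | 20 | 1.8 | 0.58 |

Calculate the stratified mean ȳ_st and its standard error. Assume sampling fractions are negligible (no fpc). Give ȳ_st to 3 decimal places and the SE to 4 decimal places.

ȳ_st ≈ 3.238, SE ≈ 0.0952

ȳ_st = Σ W_h ȳ_h = (570·3.6 + 550·2.3 + 220·5.3 + 100·1.8)/1440 = 3.23819
V̂(ȳ_st) = Σ W_h² s_h²/n_h, with W_h = N_h/N and N = 1440:
  stratum A: (570/1440)²·1.08²/41 = 0.00445747
  stratum B: (550/1440)²·0.73²/54 = 0.00143963
  stratum C: (220/1440)²·1.82²/25 = 0.0030926
  stratum D: (100/1440)²·0.58²/20 = 8.1115e-05
V̂(ȳ_st) = 0.00907082
SE(ȳ_st) = √0.00907082 = 0.0952408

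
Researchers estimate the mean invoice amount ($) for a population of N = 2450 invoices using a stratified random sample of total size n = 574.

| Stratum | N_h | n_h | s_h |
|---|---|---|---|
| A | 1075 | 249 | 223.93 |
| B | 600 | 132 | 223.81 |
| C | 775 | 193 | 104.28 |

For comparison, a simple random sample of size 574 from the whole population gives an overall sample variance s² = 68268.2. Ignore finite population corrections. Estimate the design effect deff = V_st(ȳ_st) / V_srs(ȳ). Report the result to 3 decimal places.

V̂(ȳ_st) = Σ W_h² s_h²/n_h, with W_h = N_h/N and N = 2450:
  stratum A: (1075/2450)²·223.93²/249 = 38.7713
  stratum B: (600/2450)²·223.81²/132 = 22.7591
  stratum C: (775/2450)²·104.28²/193 = 5.63788
V_st = 67.1683
V_srs = s²/n = 68268.2/574 = 118.934
deff = V_st / V_srs = 67.1683/118.934 = 0.5648

deff ≈ 0.565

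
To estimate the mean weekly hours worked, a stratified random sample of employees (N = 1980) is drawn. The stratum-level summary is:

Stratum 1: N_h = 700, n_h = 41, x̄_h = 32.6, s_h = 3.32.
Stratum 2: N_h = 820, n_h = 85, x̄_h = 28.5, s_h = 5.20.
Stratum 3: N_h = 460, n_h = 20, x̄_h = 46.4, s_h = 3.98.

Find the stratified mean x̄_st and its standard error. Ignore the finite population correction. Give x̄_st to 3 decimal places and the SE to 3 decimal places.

x̄_st = Σ W_h x̄_h = (700·32.6 + 820·28.5 + 460·46.4)/1980 = 34.10808
V̂(x̄_st) = Σ W_h² s_h²/n_h, with W_h = N_h/N and N = 1980:
  stratum 1: (700/1980)²·3.32²/41 = 0.0336014
  stratum 2: (820/1980)²·5.20²/85 = 0.0545613
  stratum 3: (460/1980)²·3.98²/20 = 0.0427486
V̂(x̄_st) = 0.130911
SE(x̄_st) = √0.130911 = 0.361817

x̄_st ≈ 34.108, SE ≈ 0.362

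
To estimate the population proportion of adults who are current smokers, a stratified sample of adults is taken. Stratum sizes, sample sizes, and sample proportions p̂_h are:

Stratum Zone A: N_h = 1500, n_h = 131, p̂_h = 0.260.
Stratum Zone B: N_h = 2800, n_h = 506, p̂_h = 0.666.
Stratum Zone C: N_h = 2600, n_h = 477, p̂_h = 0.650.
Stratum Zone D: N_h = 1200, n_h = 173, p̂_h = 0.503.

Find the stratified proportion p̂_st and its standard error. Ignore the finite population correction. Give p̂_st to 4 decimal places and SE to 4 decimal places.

N = 8100; stratum weights W_h = N_h/N.
p̂_st = Σ W_h p̂_h = (1500·0.260 + 2800·0.666 + 2600·0.650 + 1200·0.503)/8100 = 0.56153
V̂(p̂_st) = Σ W_h² p̂_h(1−p̂_h)/(n_h−1):
  stratum Zone A: (1500/8100)²·0.260·0.740/130 = 5.07545e-05
  stratum Zone B: (2800/8100)²·0.666·0.334/505 = 5.26351e-05
  stratum Zone C: (2600/8100)²·0.650·0.350/476 = 4.92437e-05
  stratum Zone D: (1200/8100)²·0.503·0.497/172 = 3.18998e-05
V̂(p̂_st) = 0.000184533; SE = √V̂ = 0.0135843

p̂_st ≈ 0.5615, SE ≈ 0.0136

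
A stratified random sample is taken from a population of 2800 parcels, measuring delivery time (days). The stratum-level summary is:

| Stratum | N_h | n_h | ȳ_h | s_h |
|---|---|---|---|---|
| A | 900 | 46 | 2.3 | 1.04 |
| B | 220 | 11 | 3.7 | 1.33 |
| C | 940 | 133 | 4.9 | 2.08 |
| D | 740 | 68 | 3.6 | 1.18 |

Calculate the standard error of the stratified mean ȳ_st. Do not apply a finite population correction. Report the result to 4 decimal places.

SE(ȳ_st) ≈ 0.0923

V̂(ȳ_st) = Σ W_h² s_h²/n_h, with W_h = N_h/N and N = 2800:
  stratum A: (900/2800)²·1.04²/46 = 0.00242928
  stratum B: (220/2800)²·1.33²/11 = 0.00099275
  stratum C: (940/2800)²·2.08²/133 = 0.00366619
  stratum D: (740/2800)²·1.18²/68 = 0.00143022
V̂(ȳ_st) = 0.00851844
SE(ȳ_st) = √0.00851844 = 0.0922954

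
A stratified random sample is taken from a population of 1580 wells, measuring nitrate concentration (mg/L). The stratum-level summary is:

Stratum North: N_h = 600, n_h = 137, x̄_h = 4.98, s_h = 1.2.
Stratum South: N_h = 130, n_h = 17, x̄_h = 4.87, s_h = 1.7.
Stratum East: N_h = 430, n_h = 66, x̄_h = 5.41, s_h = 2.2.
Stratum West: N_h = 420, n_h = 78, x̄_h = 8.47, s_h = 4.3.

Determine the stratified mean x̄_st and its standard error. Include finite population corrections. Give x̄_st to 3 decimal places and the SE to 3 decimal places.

x̄_st = Σ W_h x̄_h = (600·4.98 + 130·4.87 + 430·5.41 + 420·8.47)/1580 = 6.01570
V̂(x̄_st) = Σ W_h² (1 − n_h/N_h) s_h²/n_h, with W_h = N_h/N and N = 1580:
  stratum North: (600/1580)²·(1 − 137/600)·1.2²/137 = 0.00116966
  stratum South: (130/1580)²·(1 − 17/130)·1.7²/17 = 0.00100036
  stratum East: (430/1580)²·(1 − 66/430)·2.2²/66 = 0.00459787
  stratum West: (420/1580)²·(1 − 78/420)·4.3²/78 = 0.0136397
V̂(x̄_st) = 0.0204076
SE(x̄_st) = √0.0204076 = 0.142855

x̄_st ≈ 6.016, SE ≈ 0.143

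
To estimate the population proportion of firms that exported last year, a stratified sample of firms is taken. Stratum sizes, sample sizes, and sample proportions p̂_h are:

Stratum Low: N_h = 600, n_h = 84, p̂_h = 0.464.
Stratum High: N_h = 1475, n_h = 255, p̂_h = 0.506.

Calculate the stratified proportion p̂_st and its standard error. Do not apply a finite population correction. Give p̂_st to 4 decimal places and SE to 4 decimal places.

p̂_st ≈ 0.4939, SE ≈ 0.0273

N = 2075; stratum weights W_h = N_h/N.
p̂_st = Σ W_h p̂_h = (600·0.464 + 1475·0.506)/2075 = 0.49386
V̂(p̂_st) = Σ W_h² p̂_h(1−p̂_h)/(n_h−1):
  stratum Low: (600/2075)²·0.464·0.536/83 = 0.000250536
  stratum High: (1475/2075)²·0.506·0.494/254 = 0.000497269
V̂(p̂_st) = 0.000747806; SE = √V̂ = 0.027346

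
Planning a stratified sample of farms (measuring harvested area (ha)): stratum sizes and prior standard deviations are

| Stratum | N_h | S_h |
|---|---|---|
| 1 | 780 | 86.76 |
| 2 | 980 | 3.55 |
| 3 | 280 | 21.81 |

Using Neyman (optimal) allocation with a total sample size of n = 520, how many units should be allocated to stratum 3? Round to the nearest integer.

Neyman allocation: n_h = n · N_h S_h / Σ N_i S_i, with n = 520.
  stratum 1: N_h·S_h = 780·86.76 = 67672.80
  stratum 2: N_h·S_h = 980·3.55 = 3479.00
  stratum 3: N_h·S_h = 280·21.81 = 6106.80
Σ N_h S_h = 77258.60
n for stratum 3 = 520·6106.80/77258.60 = 41.103 → 41

41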